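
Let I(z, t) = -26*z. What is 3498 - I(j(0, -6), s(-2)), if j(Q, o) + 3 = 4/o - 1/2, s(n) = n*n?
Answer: 10169/3 ≈ 3389.7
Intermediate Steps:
s(n) = n**2
j(Q, o) = -7/2 + 4/o (j(Q, o) = -3 + (4/o - 1/2) = -3 + (-1/2 + 4/o) = -7/2 + 4/o)
3498 - I(j(0, -6), s(-2)) = 3498 - (-26)*(-7/2 + 4/(-6)) = 3498 - (-26)*(-7/2 + 4*(-1/6)) = 3498 - (-26)*(-7/2 - 2/3) = 3498 - (-26)*(-25)/6 = 3498 - 1*325/3 = 3498 - 325/3 = 10169/3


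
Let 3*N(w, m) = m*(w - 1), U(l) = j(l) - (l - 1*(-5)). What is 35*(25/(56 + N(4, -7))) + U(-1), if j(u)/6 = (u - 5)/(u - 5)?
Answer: 139/7 ≈ 19.857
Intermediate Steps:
j(u) = 6 (j(u) = 6*((u - 5)/(u - 5)) = 6*((-5 + u)/(-5 + u)) = 6*1 = 6)
U(l) = 1 - l (U(l) = 6 - (l - 1*(-5)) = 6 - (l + 5) = 6 - (5 + l) = 6 + (-5 - l) = 1 - l)
N(w, m) = m*(-1 + w)/3 (N(w, m) = (m*(w - 1))/3 = (m*(-1 + w))/3 = m*(-1 + w)/3)
35*(25/(56 + N(4, -7))) + U(-1) = 35*(25/(56 + (1/3)*(-7)*(-1 + 4))) + (1 - 1*(-1)) = 35*(25/(56 + (1/3)*(-7)*3)) + (1 + 1) = 35*(25/(56 - 7)) + 2 = 35*(25/49) + 2 = 125/7 + 2 = 139/7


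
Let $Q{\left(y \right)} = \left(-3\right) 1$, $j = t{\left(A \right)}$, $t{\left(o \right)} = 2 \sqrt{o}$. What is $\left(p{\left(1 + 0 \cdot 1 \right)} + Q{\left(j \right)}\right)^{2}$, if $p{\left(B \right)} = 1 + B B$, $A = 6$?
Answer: $1$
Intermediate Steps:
$p{\left(B \right)} = 1 + B^{2}$
$j = 2 \sqrt{6} \approx 4.899$
$Q{\left(y \right)} = -3$
$\left(p{\left(1 + 0 \cdot 1 \right)} + Q{\left(j \right)}\right)^{2} = \left(\left(1 + \left(1 + 0 \cdot 1\right)^{2}\right) - 3\right)^{2} = \left(\left(1 + \left(1 + 0\right)^{2}\right) - 3\right)^{2} = \left(\left(1 + 1^{2}\right) - 3\right)^{2} = \left(\left(1 + 1\right) - 3\right)^{2} = \left(2 - 3\right)^{2} = \left(-1\right)^{2} = 1$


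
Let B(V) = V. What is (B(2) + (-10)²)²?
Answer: 10404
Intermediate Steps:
(B(2) + (-10)²)² = (2 + (-10)²)² = (2 + 100)² = 102² = 10404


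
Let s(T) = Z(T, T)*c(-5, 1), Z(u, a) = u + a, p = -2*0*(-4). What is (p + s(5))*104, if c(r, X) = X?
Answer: 1040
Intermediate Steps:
p = 0 (p = 0*(-4) = 0)
Z(u, a) = a + u
s(T) = 2*T (s(T) = (T + T)*1 = (2*T)*1 = 2*T)
(p + s(5))*104 = (0 + 2*5)*104 = (0 + 10)*104 = 10*104 = 1040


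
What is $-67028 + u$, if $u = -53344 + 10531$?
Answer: $-109841$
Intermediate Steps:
$u = -42813$
$-67028 + u = -67028 - 42813 = -109841$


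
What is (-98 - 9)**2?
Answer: 11449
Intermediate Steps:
(-98 - 9)**2 = (-107)**2 = 11449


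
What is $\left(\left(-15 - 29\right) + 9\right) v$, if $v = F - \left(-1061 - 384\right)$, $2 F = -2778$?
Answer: $-1960$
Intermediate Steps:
$F = -1389$ ($F = \frac{1}{2} \left(-2778\right) = -1389$)
$v = 56$ ($v = -1389 - \left(-1061 - 384\right) = -1389 - -1445 = -1389 + 1445 = 56$)
$\left(\left(-15 - 29\right) + 9\right) v = \left(\left(-15 - 29\right) + 9\right) 56 = \left(-44 + 9\right) 56 = \left(-35\right) 56 = -1960$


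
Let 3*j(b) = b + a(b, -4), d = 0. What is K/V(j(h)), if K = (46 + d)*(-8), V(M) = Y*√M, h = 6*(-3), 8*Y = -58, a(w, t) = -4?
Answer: -736*I*√66/319 ≈ -18.744*I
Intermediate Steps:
Y = -29/4 (Y = (⅛)*(-58) = -29/4 ≈ -7.2500)
h = -18
j(b) = -4/3 + b/3 (j(b) = (b - 4)/3 = (-4 + b)/3 = -4/3 + b/3)
V(M) = -29*√M/4
K = -368 (K = (46 + 0)*(-8) = 46*(-8) = -368)
K/V(j(h)) = -368*(-4/(29*√(-4/3 + (⅓)*(-18)))) = -368*(-4/(29*√(-4/3 - 6))) = -368*2*I*√66/319 = -736*I*√66/319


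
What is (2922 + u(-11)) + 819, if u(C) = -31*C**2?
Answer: -10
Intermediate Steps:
(2922 + u(-11)) + 819 = (2922 - 31*(-11)**2) + 819 = (2922 - 31*121) + 819 = (2922 - 3751) + 819 = -829 + 819 = -10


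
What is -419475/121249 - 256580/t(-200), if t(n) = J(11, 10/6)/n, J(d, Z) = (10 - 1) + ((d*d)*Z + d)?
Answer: 3733152420225/16126117 ≈ 2.3150e+5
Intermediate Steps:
J(d, Z) = 9 + d + Z*d² (J(d, Z) = 9 + (d²*Z + d) = 9 + (Z*d² + d) = 9 + (d + Z*d²) = 9 + d + Z*d²)
t(n) = 665/(3*n) (t(n) = (9 + 11 + (10/6)*11²)/n = (9 + 11 + (10*(⅙))*121)/n = (9 + 11 + (5/3)*121)/n = (9 + 11 + 605/3)/n = 665/(3*n))
-419475/121249 - 256580/t(-200) = -419475/121249 - 256580/((665/3)/(-200)) = -419475*1/121249 - 256580/((665/3)*(-1/200)) = -419475/121249 - 256580/(-133/120) = -419475/121249 - 256580*(-120/133) = -419475/121249 + 30789600/133 = 3733152420225/16126117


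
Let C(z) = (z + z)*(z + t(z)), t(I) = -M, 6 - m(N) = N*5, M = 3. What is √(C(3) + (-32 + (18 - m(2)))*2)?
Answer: 2*I*√5 ≈ 4.4721*I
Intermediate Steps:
m(N) = 6 - 5*N (m(N) = 6 - N*5 = 6 - 5*N)
t(I) = -3 (t(I) = -1*3 = -3)
C(z) = 2*z*(-3 + z) (C(z) = (z + z)*(z - 3) = (2*z)*(-3 + z) = 2*z*(-3 + z))
√(C(3) + (-32 + (18 - m(2)))*2) = √(2*3*(-3 + 3) + (-32 + (18 - (6 - 5*2)))*2) = √(2*3*0 + (-32 + (18 - (6 - 10)))*2) = √(0 + (-32 + (18 - 1*(-4)))*2) = √(0 + (-32 + (18 + 4))*2) = √(0 + (-32 + 22)*2) = √(0 - 10*2) = √(0 - 20) = √(-20) = 2*I*√5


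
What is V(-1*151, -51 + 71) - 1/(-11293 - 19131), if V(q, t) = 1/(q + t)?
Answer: -30293/3985544 ≈ -0.0076007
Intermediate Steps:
V(-1*151, -51 + 71) - 1/(-11293 - 19131) = 1/(-1*151 + (-51 + 71)) - 1/(-11293 - 19131) = 1/(-151 + 20) - 1/(-30424) = 1/(-131) - 1*(-1/30424) = -1/131 + 1/30424 = -30293/3985544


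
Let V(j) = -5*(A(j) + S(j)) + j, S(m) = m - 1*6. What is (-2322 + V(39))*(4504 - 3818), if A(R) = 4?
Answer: -1693048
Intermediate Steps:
S(m) = -6 + m (S(m) = m - 6 = -6 + m)
V(j) = 10 - 4*j (V(j) = -5*(4 + (-6 + j)) + j = -5*(-2 + j) + j = (10 - 5*j) + j = 10 - 4*j)
(-2322 + V(39))*(4504 - 3818) = (-2322 + (10 - 4*39))*(4504 - 3818) = (-2322 + (10 - 156))*686 = (-2322 - 146)*686 = -2468*686 = -1693048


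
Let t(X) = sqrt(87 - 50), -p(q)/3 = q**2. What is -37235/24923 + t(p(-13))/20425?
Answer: -37235/24923 + sqrt(37)/20425 ≈ -1.4937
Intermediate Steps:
p(q) = -3*q**2
t(X) = sqrt(37)
-37235/24923 + t(p(-13))/20425 = -37235/24923 + sqrt(37)/20425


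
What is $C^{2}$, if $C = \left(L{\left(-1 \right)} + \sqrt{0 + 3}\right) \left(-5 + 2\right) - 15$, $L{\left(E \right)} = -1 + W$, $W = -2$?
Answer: $63 + 36 \sqrt{3} \approx 125.35$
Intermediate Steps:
$L{\left(E \right)} = -3$ ($L{\left(E \right)} = -1 - 2 = -3$)
$C = -6 - 3 \sqrt{3}$ ($C = \left(-3 + \sqrt{0 + 3}\right) \left(-5 + 2\right) - 15 = \left(-3 + \sqrt{3}\right) \left(-3\right) - 15 = \left(9 - 3 \sqrt{3}\right) - 15 = -6 - 3 \sqrt{3} \approx -11.196$)
$C^{2} = \left(-6 - 3 \sqrt{3}\right)^{2}$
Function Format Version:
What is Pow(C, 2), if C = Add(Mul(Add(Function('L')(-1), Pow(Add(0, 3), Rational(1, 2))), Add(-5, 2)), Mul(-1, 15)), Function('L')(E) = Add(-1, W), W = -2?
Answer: Add(63, Mul(36, Pow(3, Rational(1, 2)))) ≈ 125.35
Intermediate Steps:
Function('L')(E) = -3 (Function('L')(E) = Add(-1, -2) = -3)
C = Add(-6, Mul(-3, Pow(3, Rational(1, 2)))) (C = Add(Mul(Add(-3, Pow(Add(0, 3), Rational(1, 2))), Add(-5, 2)), Mul(-1, 15)) = Add(Mul(Add(-3, Pow(3, Rational(1, 2))), -3), -15) = Add(Add(9, Mul(-3, Pow(3, Rational(1, 2)))), -15) = Add(-6, Mul(-3, Pow(3, Rational(1, 2)))) ≈ -11.196)
Pow(C, 2) = Pow(Add(-6, Mul(-3, Pow(3, Rational(1, 2)))), 2)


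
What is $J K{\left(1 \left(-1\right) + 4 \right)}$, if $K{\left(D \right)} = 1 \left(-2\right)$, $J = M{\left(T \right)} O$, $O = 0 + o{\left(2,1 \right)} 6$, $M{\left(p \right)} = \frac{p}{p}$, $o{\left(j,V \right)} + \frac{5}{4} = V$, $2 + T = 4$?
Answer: $3$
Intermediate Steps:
$T = 2$ ($T = -2 + 4 = 2$)
$o{\left(j,V \right)} = - \frac{5}{4} + V$
$M{\left(p \right)} = 1$
$O = - \frac{3}{2}$ ($O = 0 + \left(- \frac{5}{4} + 1\right) 6 = 0 - \frac{3}{2} = - \frac{3}{2} \approx -1.5$)
$J = - \frac{3}{2}$ ($J = 1 \left(- \frac{3}{2}\right) = - \frac{3}{2} \approx -1.5$)
$K{\left(D \right)} = -2$
$J K{\left(1 \left(-1\right) + 4 \right)} = \left(- \frac{3}{2}\right) \left(-2\right) = 3$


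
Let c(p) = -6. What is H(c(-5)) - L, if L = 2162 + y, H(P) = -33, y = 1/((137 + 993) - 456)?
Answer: -1479431/674 ≈ -2195.0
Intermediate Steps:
y = 1/674 (y = 1/(1130 - 456) = 1/674 ≈ 0.0014837)
L = 1457189/674 (L = 2162 + 1/674 = 1457189/674 ≈ 2162.0)
H(c(-5)) - L = -33 - 1*1457189/674 = -33 - 1457189/674 = -1479431/674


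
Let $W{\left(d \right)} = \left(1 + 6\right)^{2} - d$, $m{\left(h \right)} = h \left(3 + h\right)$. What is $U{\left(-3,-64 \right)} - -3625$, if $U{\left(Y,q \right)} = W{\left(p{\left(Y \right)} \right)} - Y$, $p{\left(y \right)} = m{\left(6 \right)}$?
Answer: $3623$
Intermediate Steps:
$p{\left(y \right)} = 54$ ($p{\left(y \right)} = 6 \left(3 + 6\right) = 6 \cdot 9 = 54$)
$W{\left(d \right)} = 49 - d$ ($W{\left(d \right)} = 7^{2} - d = 49 - d$)
$U{\left(Y,q \right)} = -5 - Y$ ($U{\left(Y,q \right)} = \left(49 - 54\right) - Y = -5 - Y$)
$U{\left(-3,-64 \right)} - -3625 = \left(-5 - -3\right) - -3625 = \left(-5 + 3\right) + 3625 = -2 + 3625 = 3623$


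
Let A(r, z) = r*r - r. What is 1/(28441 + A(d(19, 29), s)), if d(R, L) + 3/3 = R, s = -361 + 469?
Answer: 1/28747 ≈ 3.4786e-5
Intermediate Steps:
s = 108
d(R, L) = -1 + R
A(r, z) = r² - r
1/(28441 + A(d(19, 29), s)) = 1/(28441 + (-1 + 19)*(-1 + (-1 + 19))) = 1/(28441 + 18*(-1 + 18)) = 1/(28441 + 18*17) = 1/(28441 + 306) = 1/28747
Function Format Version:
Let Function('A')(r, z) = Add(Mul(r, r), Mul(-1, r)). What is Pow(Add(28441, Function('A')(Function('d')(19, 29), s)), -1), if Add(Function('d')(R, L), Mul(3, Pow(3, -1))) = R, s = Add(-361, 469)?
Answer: Rational(1, 28747) ≈ 3.4786e-5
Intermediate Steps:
s = 108
Function('d')(R, L) = Add(-1, R)
Function('A')(r, z) = Add(Pow(r, 2), Mul(-1, r))
Pow(Add(28441, Function('A')(Function('d')(19, 29), s)), -1) = Pow(Add(28441, Mul(Add(-1, 19), Add(-1, Add(-1, 19)))), -1) = Pow(Add(28441, Mul(18, Add(-1, 18))), -1) = Pow(Add(28441, Mul(18, 17)), -1) = Pow(Add(28441, 306), -1) = Pow(28747, -1) = Rational(1, 28747)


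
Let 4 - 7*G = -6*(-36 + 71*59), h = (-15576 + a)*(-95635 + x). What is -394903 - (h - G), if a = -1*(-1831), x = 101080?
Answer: 521151276/7 ≈ 7.4450e+7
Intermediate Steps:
a = 1831
h = -74841525 (h = (-15576 + 1831)*(-95635 + 101080) = -13745*5445 = -74841525)
G = 24922/7 (G = 4/7 - (-6)*(-36 + 71*59)/7 = 4/7 - (-6)*(-36 + 4189)/7 = 4/7 - (-6)*4153/7 = 4/7 - 1/7*(-24918) = 4/7 + 24918/7 = 24922/7 ≈ 3560.3)
-394903 - (h - G) = -394903 - (-74841525 - 1*24922/7) = -394903 - (-74841525 - 24922/7) = -394903 - 1*(-523915597/7) = -394903 + 523915597/7 = 521151276/7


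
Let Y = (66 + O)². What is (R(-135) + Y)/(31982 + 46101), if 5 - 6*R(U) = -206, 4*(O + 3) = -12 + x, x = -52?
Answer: 13465/468498 ≈ 0.028741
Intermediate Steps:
O = -19 (O = -3 + (-12 - 52)/4 = -3 + (¼)*(-64) = -3 - 16 = -19)
R(U) = 211/6 (R(U) = ⅚ - ⅙*(-206) = ⅚ + 103/3 = 211/6)
Y = 2209 (Y = (66 - 19)² = 47² = 2209)
(R(-135) + Y)/(31982 + 46101) = (211/6 + 2209)/(31982 + 46101) = (13465/6)/78083 = (13465/6)*(1/78083) = 13465/468498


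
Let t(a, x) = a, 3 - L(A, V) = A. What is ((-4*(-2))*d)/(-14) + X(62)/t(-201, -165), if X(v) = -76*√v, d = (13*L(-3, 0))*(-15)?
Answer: 4680/7 + 76*√62/201 ≈ 671.55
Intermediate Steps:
L(A, V) = 3 - A
d = -1170 (d = (13*(3 - 1*(-3)))*(-15) = (13*(3 + 3))*(-15) = (13*6)*(-15) = 78*(-15) = -1170)
((-4*(-2))*d)/(-14) + X(62)/t(-201, -165) = (-4*(-2)*(-1170))/(-14) - 76*√62/(-201) = (8*(-1170))*(-1/14) - 76*√62*(-1/201) = -9360*(-1/14) + 76*√62/201 = 4680/7 + 76*√62/201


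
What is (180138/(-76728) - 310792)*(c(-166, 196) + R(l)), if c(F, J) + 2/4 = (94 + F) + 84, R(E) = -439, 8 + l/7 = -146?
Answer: 3398144591745/25576 ≈ 1.3286e+8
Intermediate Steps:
l = -1078 (l = -56 + 7*(-146) = -56 - 1022 = -1078)
c(F, J) = 355/2 + F (c(F, J) = -½ + ((94 + F) + 84) = -½ + (178 + F) = 355/2 + F)
(180138/(-76728) - 310792)*(c(-166, 196) + R(l)) = (180138/(-76728) - 310792)*((355/2 - 166) - 439) = (180138*(-1/76728) - 310792)*(23/2 - 439) = (-30023/12788 - 310792)*(-855/2) = -3974438119/12788*(-855/2) = 3398144591745/25576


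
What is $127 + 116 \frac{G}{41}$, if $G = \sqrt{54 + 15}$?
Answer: $127 + \frac{116 \sqrt{69}}{41} \approx 150.5$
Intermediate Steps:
$G = \sqrt{69} \approx 8.3066$
$127 + 116 \frac{G}{41} = 127 + 116 \frac{\sqrt{69}}{41} = 127 + \frac{116 \sqrt{69}}{41}$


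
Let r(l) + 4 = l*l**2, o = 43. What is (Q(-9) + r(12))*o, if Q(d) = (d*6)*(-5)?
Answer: 85742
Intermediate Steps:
r(l) = -4 + l**3 (r(l) = -4 + l*l**2 = -4 + l**3)
Q(d) = -30*d (Q(d) = (6*d)*(-5) = -30*d)
(Q(-9) + r(12))*o = (-30*(-9) + (-4 + 12**3))*43 = (270 + (-4 + 1728))*43 = (270 + 1724)*43 = 1994*43 = 85742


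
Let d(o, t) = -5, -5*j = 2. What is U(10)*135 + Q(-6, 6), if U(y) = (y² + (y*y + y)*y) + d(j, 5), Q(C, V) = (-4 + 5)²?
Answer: 161326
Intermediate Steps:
j = -⅖ (j = -⅕*2 = -⅖ ≈ -0.40000)
Q(C, V) = 1 (Q(C, V) = 1² = 1)
U(y) = -5 + y² + y*(y + y²) (U(y) = (y² + (y*y + y)*y) - 5 = (y² + (y² + y)*y) - 5 = (y² + (y + y²)*y) - 5 = (y² + y*(y + y²)) - 5 = -5 + y² + y*(y + y²))
U(10)*135 + Q(-6, 6) = (-5 + 10³ + 2*10²)*135 + 1 = (-5 + 1000 + 2*100)*135 + 1 = (-5 + 1000 + 200)*135 + 1 = 1195*135 + 1 = 161325 + 1 = 161326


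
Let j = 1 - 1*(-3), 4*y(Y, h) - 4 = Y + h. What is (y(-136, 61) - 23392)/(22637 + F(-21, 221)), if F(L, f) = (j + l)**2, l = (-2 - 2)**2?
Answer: -4459/4388 ≈ -1.0162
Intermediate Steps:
l = 16 (l = (-4)**2 = 16)
y(Y, h) = 1 + Y/4 + h/4 (y(Y, h) = 1 + (Y + h)/4 = 1 + (Y/4 + h/4) = 1 + Y/4 + h/4)
j = 4 (j = 1 + 3 = 4)
F(L, f) = 400 (F(L, f) = (4 + 16)**2 = 20**2 = 400)
(y(-136, 61) - 23392)/(22637 + F(-21, 221)) = ((1 + (1/4)*(-136) + (1/4)*61) - 23392)/(22637 + 400) = ((1 - 34 + 61/4) - 23392)/23037 = (-71/4 - 23392)*(1/23037) = -93639/4*1/23037 = -4459/4388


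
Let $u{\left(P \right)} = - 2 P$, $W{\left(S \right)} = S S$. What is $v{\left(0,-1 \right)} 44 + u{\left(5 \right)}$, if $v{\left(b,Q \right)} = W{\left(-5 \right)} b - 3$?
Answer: $-142$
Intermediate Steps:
$W{\left(S \right)} = S^{2}$
$v{\left(b,Q \right)} = -3 + 25 b$ ($v{\left(b,Q \right)} = \left(-5\right)^{2} b - 3 = 25 b - 3 = -3 + 25 b$)
$v{\left(0,-1 \right)} 44 + u{\left(5 \right)} = \left(-3 + 25 \cdot 0\right) 44 - 10 = \left(-3 + 0\right) 44 - 10 = \left(-3\right) 44 - 10 = -132 - 10 = -142$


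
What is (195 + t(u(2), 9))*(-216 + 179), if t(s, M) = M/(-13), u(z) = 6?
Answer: -93462/13 ≈ -7189.4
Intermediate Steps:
t(s, M) = -M/13 (t(s, M) = M*(-1/13) = -M/13)
(195 + t(u(2), 9))*(-216 + 179) = (195 - 1/13*9)*(-216 + 179) = (195 - 9/13)*(-37) = (2526/13)*(-37) = -93462/13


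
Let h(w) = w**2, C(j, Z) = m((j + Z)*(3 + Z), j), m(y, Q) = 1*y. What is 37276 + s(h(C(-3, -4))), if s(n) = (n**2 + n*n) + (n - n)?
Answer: 42078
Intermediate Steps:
m(y, Q) = y
C(j, Z) = (3 + Z)*(Z + j) (C(j, Z) = (j + Z)*(3 + Z) = (Z + j)*(3 + Z) = (3 + Z)*(Z + j))
s(n) = 2*n**2 (s(n) = (n**2 + n**2) + 0 = 2*n**2 + 0 = 2*n**2)
37276 + s(h(C(-3, -4))) = 37276 + 2*(((-4)**2 + 3*(-4) + 3*(-3) - 4*(-3))**2)**2 = 37276 + 2*((16 - 12 - 9 + 12)**2)**2 = 37276 + 2*(7**2)**2 = 37276 + 2*49**2 = 37276 + 2*2401 = 37276 + 4802 = 42078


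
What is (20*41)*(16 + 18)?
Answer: 27880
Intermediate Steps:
(20*41)*(16 + 18) = 820*34 = 27880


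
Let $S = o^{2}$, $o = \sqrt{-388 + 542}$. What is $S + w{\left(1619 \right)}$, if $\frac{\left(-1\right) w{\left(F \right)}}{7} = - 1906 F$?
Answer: $21600852$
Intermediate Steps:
$w{\left(F \right)} = 13342 F$ ($w{\left(F \right)} = - 7 \left(- 1906 F\right) = 13342 F$)
$o = \sqrt{154} \approx 12.41$
$S = 154$ ($S = \left(\sqrt{154}\right)^{2} = 154$)
$S + w{\left(1619 \right)} = 154 + 13342 \cdot 1619 = 154 + 21600698 = 21600852$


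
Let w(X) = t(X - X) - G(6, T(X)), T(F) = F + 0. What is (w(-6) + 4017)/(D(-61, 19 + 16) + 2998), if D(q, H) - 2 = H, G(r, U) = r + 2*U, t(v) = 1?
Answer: 4024/3035 ≈ 1.3259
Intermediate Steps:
T(F) = F
D(q, H) = 2 + H
w(X) = -5 - 2*X (w(X) = 1 - (6 + 2*X) = 1 + (-6 - 2*X) = -5 - 2*X)
(w(-6) + 4017)/(D(-61, 19 + 16) + 2998) = ((-5 - 2*(-6)) + 4017)/((2 + (19 + 16)) + 2998) = ((-5 + 12) + 4017)/((2 + 35) + 2998) = (7 + 4017)/(37 + 2998) = 4024/3035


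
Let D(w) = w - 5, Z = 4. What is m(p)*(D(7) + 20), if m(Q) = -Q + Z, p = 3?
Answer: 22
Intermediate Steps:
D(w) = -5 + w
m(Q) = 4 - Q (m(Q) = -Q + 4 = 4 - Q)
m(p)*(D(7) + 20) = (4 - 1*3)*((-5 + 7) + 20) = (4 - 3)*(2 + 20) = 1*22 = 22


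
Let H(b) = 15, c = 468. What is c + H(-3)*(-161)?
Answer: -1947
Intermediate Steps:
c + H(-3)*(-161) = 468 + 15*(-161) = 468 - 2415 = -1947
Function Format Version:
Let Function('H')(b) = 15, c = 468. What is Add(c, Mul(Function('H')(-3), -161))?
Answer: -1947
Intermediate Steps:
Add(c, Mul(Function('H')(-3), -161)) = Add(468, Mul(15, -161)) = Add(468, -2415) = -1947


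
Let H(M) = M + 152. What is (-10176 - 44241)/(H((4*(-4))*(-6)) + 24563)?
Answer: -54417/24811 ≈ -2.1933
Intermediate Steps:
H(M) = 152 + M
(-10176 - 44241)/(H((4*(-4))*(-6)) + 24563) = (-10176 - 44241)/((152 + (4*(-4))*(-6)) + 24563) = -54417/((152 - 16*(-6)) + 24563) = -54417/((152 + 96) + 24563) = -54417/(248 + 24563) = -54417/24811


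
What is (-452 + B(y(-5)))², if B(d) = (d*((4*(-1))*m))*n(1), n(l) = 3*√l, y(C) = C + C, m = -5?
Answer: 1106704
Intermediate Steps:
y(C) = 2*C
B(d) = 60*d (B(d) = (d*((4*(-1))*(-5)))*(3*√1) = (d*(-4*(-5)))*(3*1) = (d*20)*3 = (20*d)*3 = 60*d)
(-452 + B(y(-5)))² = (-452 + 60*(2*(-5)))² = (-452 + 60*(-10))² = (-452 - 600)² = (-1052)² = 1106704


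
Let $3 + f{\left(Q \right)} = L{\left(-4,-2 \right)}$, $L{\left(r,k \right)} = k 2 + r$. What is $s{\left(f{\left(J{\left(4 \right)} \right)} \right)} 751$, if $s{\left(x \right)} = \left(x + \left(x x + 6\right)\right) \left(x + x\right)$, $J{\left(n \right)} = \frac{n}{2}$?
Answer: $-1916552$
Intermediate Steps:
$J{\left(n \right)} = \frac{n}{2}$ ($J{\left(n \right)} = n \frac{1}{2} = \frac{n}{2}$)
$L{\left(r,k \right)} = r + 2 k$ ($L{\left(r,k \right)} = 2 k + r = r + 2 k$)
$f{\left(Q \right)} = -11$ ($f{\left(Q \right)} = -3 + \left(-4 + 2 \left(-2\right)\right) = -3 - 8 = -11$)
$s{\left(x \right)} = 2 x \left(6 + x + x^{2}\right)$ ($s{\left(x \right)} = \left(x + \left(x^{2} + 6\right)\right) 2 x = \left(x + \left(6 + x^{2}\right)\right) 2 x = \left(6 + x + x^{2}\right) 2 x = 2 x \left(6 + x + x^{2}\right)$)
$s{\left(f{\left(J{\left(4 \right)} \right)} \right)} 751 = 2 \left(-11\right) \left(6 - 11 + \left(-11\right)^{2}\right) 751 = 2 \left(-11\right) \left(6 - 11 + 121\right) 751 = 2 \left(-11\right) 116 \cdot 751 = \left(-2552\right) 751 = -1916552$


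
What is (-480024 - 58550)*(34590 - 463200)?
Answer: 230838202140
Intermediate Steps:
(-480024 - 58550)*(34590 - 463200) = -538574*(-428610) = 230838202140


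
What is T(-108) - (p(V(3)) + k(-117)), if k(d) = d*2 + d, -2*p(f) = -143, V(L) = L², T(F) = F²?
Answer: 23887/2 ≈ 11944.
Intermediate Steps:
p(f) = 143/2 (p(f) = -½*(-143) = 143/2)
k(d) = 3*d (k(d) = 2*d + d = 3*d)
T(-108) - (p(V(3)) + k(-117)) = (-108)² - (143/2 + 3*(-117)) = 11664 - (143/2 - 351) = 11664 - 1*(-559/2) = 11664 + 559/2 = 23887/2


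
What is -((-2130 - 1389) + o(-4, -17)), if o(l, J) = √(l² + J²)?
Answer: 3519 - √305 ≈ 3501.5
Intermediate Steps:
o(l, J) = √(J² + l²)
-((-2130 - 1389) + o(-4, -17)) = -((-2130 - 1389) + √((-17)² + (-4)²)) = -(-3519 + √(289 + 16)) = -(-3519 + √305) = 3519 - √305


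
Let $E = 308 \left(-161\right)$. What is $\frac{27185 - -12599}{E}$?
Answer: $- \frac{9946}{12397} \approx -0.80229$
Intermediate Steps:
$E = -49588$
$\frac{27185 - -12599}{E} = \frac{27185 - -12599}{-49588} = \left(27185 + 12599\right) \left(- \frac{1}{49588}\right) = 39784 \left(- \frac{1}{49588}\right) = - \frac{9946}{12397}$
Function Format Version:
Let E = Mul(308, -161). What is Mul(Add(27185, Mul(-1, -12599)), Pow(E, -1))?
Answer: Rational(-9946, 12397) ≈ -0.80229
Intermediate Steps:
E = -49588
Mul(Add(27185, Mul(-1, -12599)), Pow(E, -1)) = Mul(Add(27185, Mul(-1, -12599)), Pow(-49588, -1)) = Mul(Add(27185, 12599), Rational(-1, 49588)) = Mul(39784, Rational(-1, 49588)) = Rational(-9946, 12397)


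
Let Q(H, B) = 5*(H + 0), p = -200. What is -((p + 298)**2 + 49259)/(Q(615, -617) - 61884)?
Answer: 19621/19603 ≈ 1.0009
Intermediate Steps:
Q(H, B) = 5*H
-((p + 298)**2 + 49259)/(Q(615, -617) - 61884) = -((-200 + 298)**2 + 49259)/(5*615 - 61884) = -(98**2 + 49259)/(3075 - 61884) = -(9604 + 49259)/(-58809) = -58863*(-1)/58809 = -1*(-19621/19603) = 19621/19603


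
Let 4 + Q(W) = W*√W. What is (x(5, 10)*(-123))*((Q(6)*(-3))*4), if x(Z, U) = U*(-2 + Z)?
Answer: -177120 + 265680*√6 ≈ 4.7366e+5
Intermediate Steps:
Q(W) = -4 + W^(3/2) (Q(W) = -4 + W*√W = -4 + W^(3/2))
(x(5, 10)*(-123))*((Q(6)*(-3))*4) = ((10*(-2 + 5))*(-123))*(((-4 + 6^(3/2))*(-3))*4) = ((10*3)*(-123))*(((-4 + 6*√6)*(-3))*4) = (30*(-123))*((12 - 18*√6)*4) = -3690*(48 - 72*√6) = -177120 + 265680*√6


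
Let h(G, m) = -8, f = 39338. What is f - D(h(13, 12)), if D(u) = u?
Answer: 39346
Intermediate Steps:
f - D(h(13, 12)) = 39338 - 1*(-8) = 39338 + 8 = 39346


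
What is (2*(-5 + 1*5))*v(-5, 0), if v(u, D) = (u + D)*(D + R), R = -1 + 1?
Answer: 0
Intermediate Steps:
R = 0
v(u, D) = D*(D + u) (v(u, D) = (u + D)*(D + 0) = (D + u)*D = D*(D + u))
(2*(-5 + 1*5))*v(-5, 0) = (2*(-5 + 1*5))*(0*(0 - 5)) = (2*(-5 + 5))*(0*(-5)) = (2*0)*0 = 0*0 = 0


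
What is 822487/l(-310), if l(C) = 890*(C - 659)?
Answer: -822487/862410 ≈ -0.95371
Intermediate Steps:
l(C) = -586510 + 890*C (l(C) = 890*(-659 + C) = -586510 + 890*C)
822487/l(-310) = 822487/(-586510 + 890*(-310)) = 822487/(-586510 - 275900) = 822487/(-862410) = 822487*(-1/862410) = -822487/862410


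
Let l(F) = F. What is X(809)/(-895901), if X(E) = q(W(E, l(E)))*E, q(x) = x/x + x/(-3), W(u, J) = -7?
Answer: -8090/2687703 ≈ -0.0030100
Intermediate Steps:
q(x) = 1 - x/3 (q(x) = 1 + x*(-⅓) = 1 - x/3)
X(E) = 10*E/3 (X(E) = (1 - ⅓*(-7))*E = (1 + 7/3)*E = 10*E/3)
X(809)/(-895901) = ((10/3)*809)/(-895901) = (8090/3)*(-1/895901) = -8090/2687703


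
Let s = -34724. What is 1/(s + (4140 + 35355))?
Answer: 1/4771 ≈ 0.00020960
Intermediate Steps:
1/(s + (4140 + 35355)) = 1/(-34724 + (4140 + 35355)) = 1/(-34724 + 39495) = 1/4771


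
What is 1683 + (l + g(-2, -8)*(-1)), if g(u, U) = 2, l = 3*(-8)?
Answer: 1657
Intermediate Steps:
l = -24
1683 + (l + g(-2, -8)*(-1)) = 1683 + (-24 + 2*(-1)) = 1683 + (-24 - 2) = 1683 - 26 = 1657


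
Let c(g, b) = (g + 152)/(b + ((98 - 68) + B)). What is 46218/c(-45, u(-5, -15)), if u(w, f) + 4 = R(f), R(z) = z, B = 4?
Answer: 693270/107 ≈ 6479.2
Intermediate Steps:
u(w, f) = -4 + f
c(g, b) = (152 + g)/(34 + b) (c(g, b) = (g + 152)/(b + ((98 - 68) + 4)) = (152 + g)/(b + (30 + 4)) = (152 + g)/(b + 34) = (152 + g)/(34 + b))
46218/c(-45, u(-5, -15)) = 46218/(((152 - 45)/(34 + (-4 - 15)))) = 46218/((107/(34 - 19))) = 46218/((107/15)) = 46218/(((1/15)*107)) = 46218/(107/15) = 46218*(15/107) = 693270/107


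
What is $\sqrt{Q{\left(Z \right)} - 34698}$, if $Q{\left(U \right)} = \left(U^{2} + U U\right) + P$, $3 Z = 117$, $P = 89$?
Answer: $i \sqrt{31567} \approx 177.67 i$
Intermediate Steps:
$Z = 39$ ($Z = \frac{1}{3} \cdot 117 = 39$)
$Q{\left(U \right)} = 89 + 2 U^{2}$ ($Q{\left(U \right)} = \left(U^{2} + U U\right) + 89 = \left(U^{2} + U^{2}\right) + 89 = 2 U^{2} + 89 = 89 + 2 U^{2}$)
$\sqrt{Q{\left(Z \right)} - 34698} = \sqrt{\left(89 + 2 \cdot 39^{2}\right) - 34698} = \sqrt{\left(89 + 2 \cdot 1521\right) - 34698} = \sqrt{\left(89 + 3042\right) - 34698} = \sqrt{3131 - 34698} = \sqrt{-31567} = i \sqrt{31567}$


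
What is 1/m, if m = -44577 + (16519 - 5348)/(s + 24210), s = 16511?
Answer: -40721/1815208846 ≈ -2.2433e-5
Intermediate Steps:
m = -1815208846/40721 (m = -44577 + (16519 - 5348)/(16511 + 24210) = -44577 + 11171/40721 = -1815208846/40721 ≈ -44577.)
1/m = 1/(-1815208846/40721) = -40721/1815208846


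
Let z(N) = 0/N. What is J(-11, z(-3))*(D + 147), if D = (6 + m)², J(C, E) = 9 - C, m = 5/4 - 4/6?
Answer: 137045/36 ≈ 3806.8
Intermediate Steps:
z(N) = 0
m = 7/12 (m = 5*(¼) - 4*⅙ = 5/4 - ⅔ = 7/12 ≈ 0.58333)
D = 6241/144 (D = (6 + 7/12)² = (79/12)² = 6241/144 ≈ 43.340)
J(-11, z(-3))*(D + 147) = (9 - 1*(-11))*(6241/144 + 147) = (9 + 11)*(27409/144) = 20*(27409/144) = 137045/36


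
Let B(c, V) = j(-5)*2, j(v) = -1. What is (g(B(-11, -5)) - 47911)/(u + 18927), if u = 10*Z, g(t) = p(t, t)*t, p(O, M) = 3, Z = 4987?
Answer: -47917/68797 ≈ -0.69650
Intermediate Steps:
B(c, V) = -2 (B(c, V) = -1*2 = -2)
g(t) = 3*t
u = 49870 (u = 10*4987 = 49870)
(g(B(-11, -5)) - 47911)/(u + 18927) = (3*(-2) - 47911)/(49870 + 18927) = (-6 - 47911)/68797 = -47917*1/68797 = -47917/68797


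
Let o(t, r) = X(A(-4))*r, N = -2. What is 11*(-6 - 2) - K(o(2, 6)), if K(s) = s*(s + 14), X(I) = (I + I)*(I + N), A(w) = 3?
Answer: -1888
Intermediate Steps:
X(I) = 2*I*(-2 + I) (X(I) = (I + I)*(I - 2) = (2*I)*(-2 + I) = 2*I*(-2 + I))
o(t, r) = 6*r (o(t, r) = (2*3*(-2 + 3))*r = (2*3*1)*r = 6*r)
K(s) = s*(14 + s)
11*(-6 - 2) - K(o(2, 6)) = 11*(-6 - 2) - 6*6*(14 + 6*6) = 11*(-8) - 36*(14 + 36) = -88 - 36*50 = -88 - 1*1800 = -88 - 1800 = -1888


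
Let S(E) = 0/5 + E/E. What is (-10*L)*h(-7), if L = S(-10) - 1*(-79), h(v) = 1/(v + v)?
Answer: 400/7 ≈ 57.143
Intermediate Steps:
S(E) = 1 (S(E) = 0*(1/5) + 1 = 0 + 1 = 1)
h(v) = 1/(2*v)
L = 80 (L = 1 - 1*(-79) = 1 + 79 = 80)
(-10*L)*h(-7) = (-10*80)*((1/2)/(-7)) = -400*(-1)/7 = -800*(-1/14) = 400/7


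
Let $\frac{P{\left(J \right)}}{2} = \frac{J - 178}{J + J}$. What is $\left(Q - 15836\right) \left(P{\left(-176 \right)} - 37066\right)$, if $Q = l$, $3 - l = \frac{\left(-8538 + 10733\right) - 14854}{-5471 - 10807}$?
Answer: $\frac{840660057162023}{1432464} \approx 5.8686 \cdot 10^{8}$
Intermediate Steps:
$l = \frac{36175}{16278}$ ($l = 3 - \frac{\left(-8538 + 10733\right) - 14854}{-5471 - 10807} = 3 - \frac{2195 - 14854}{-16278} = 3 - \left(-12659\right) \left(- \frac{1}{16278}\right) = 3 - \frac{12659}{16278} = \frac{36175}{16278} \approx 2.2223$)
$P{\left(J \right)} = \frac{-178 + J}{J}$ ($P{\left(J \right)} = 2 \frac{J - 178}{J + J} = 2 \frac{-178 + J}{2 J} = \frac{-178 + J}{J}$)
$Q = \frac{36175}{16278} \approx 2.2223$
$\left(Q - 15836\right) \left(P{\left(-176 \right)} - 37066\right) = \left(\frac{36175}{16278} - 15836\right) \left(\frac{-178 - 176}{-176} - 37066\right) = - \frac{257742233 \left(\left(- \frac{1}{176}\right) \left(-354\right) - 37066\right)}{16278} = - \frac{257742233 \left(\frac{177}{88} - 37066\right)}{16278} = \left(- \frac{257742233}{16278}\right) \left(- \frac{3261631}{88}\right) = \frac{840660057162023}{1432464}$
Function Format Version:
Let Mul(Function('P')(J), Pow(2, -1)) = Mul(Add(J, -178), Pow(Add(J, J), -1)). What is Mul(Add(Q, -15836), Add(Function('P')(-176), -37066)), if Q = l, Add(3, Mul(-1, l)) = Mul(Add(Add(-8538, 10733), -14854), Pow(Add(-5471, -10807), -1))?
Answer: Rational(840660057162023, 1432464) ≈ 5.8686e+8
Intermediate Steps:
l = Rational(36175, 16278) (l = Add(3, Mul(-1, Mul(Add(Add(-8538, 10733), -14854), Pow(Add(-5471, -10807), -1)))) = Add(3, Mul(-1, Mul(Add(2195, -14854), Pow(-16278, -1)))) = Add(3, Mul(-1, Mul(-12659, Rational(-1, 16278)))) = Add(3, Mul(-1, Rational(12659, 16278))) = Add(3, Rational(-12659, 16278)) = Rational(36175, 16278) ≈ 2.2223)
Function('P')(J) = Mul(Pow(J, -1), Add(-178, J)) (Function('P')(J) = Mul(2, Mul(Add(J, -178), Pow(Add(J, J), -1))) = Mul(2, Mul(Add(-178, J), Pow(Mul(2, J), -1))) = Mul(2, Mul(Add(-178, J), Mul(Rational(1, 2), Pow(J, -1)))) = Mul(2, Mul(Rational(1, 2), Pow(J, -1), Add(-178, J))) = Mul(Pow(J, -1), Add(-178, J)))
Q = Rational(36175, 16278) ≈ 2.2223
Mul(Add(Q, -15836), Add(Function('P')(-176), -37066)) = Mul(Add(Rational(36175, 16278), -15836), Add(Mul(Pow(-176, -1), Add(-178, -176)), -37066)) = Mul(Rational(-257742233, 16278), Add(Mul(Rational(-1, 176), -354), -37066)) = Mul(Rational(-257742233, 16278), Add(Rational(177, 88), -37066)) = Mul(Rational(-257742233, 16278), Rational(-3261631, 88)) = Rational(840660057162023, 1432464)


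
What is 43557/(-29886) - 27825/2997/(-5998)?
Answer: -21726369872/14923080981 ≈ -1.4559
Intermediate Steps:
43557/(-29886) - 27825/2997/(-5998) = 43557*(-1/29886) - 27825*1/2997*(-1/5998) = -14519/9962 - 9275/999*(-1/5998) = -14519/9962 + 9275/5992002 = -21726369872/14923080981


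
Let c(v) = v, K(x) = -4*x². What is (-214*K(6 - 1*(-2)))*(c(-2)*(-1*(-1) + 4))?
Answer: -547840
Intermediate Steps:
(-214*K(6 - 1*(-2)))*(c(-2)*(-1*(-1) + 4)) = (-(-856)*(6 - 1*(-2))²)*(-2*(-1*(-1) + 4)) = (-(-856)*(6 + 2)²)*(-2*(1 + 4)) = (-(-856)*8²)*(-2*5) = -(-856)*64*(-10) = -214*(-256)*(-10) = 54784*(-10) = -547840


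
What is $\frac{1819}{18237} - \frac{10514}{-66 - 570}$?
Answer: $\frac{32150117}{1933122} \approx 16.631$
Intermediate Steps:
$\frac{1819}{18237} - \frac{10514}{-66 - 570} = 1819 \cdot \frac{1}{18237} - \frac{10514}{-66 - 570} = \frac{1819}{18237} - \frac{10514}{-636} = \frac{1819}{18237} - - \frac{5257}{318} = \frac{1819}{18237} + \frac{5257}{318} = \frac{32150117}{1933122}$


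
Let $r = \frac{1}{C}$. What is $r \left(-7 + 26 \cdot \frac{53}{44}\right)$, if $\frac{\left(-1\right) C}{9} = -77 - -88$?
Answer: $- \frac{535}{2178} \approx -0.24564$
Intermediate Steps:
$C = -99$ ($C = - 9 \left(-77 - -88\right) = - 9 \left(-77 + 88\right) = \left(-9\right) 11 = -99$)
$r = - \frac{1}{99}$ ($r = \frac{1}{-99} = - \frac{1}{99} \approx -0.010101$)
$r \left(-7 + 26 \cdot \frac{53}{44}\right) = - \frac{-7 + 26 \cdot \frac{53}{44}}{99} = - \frac{-7 + \frac{689}{22}}{99} = \left(- \frac{1}{99}\right) \frac{535}{22} = - \frac{535}{2178}$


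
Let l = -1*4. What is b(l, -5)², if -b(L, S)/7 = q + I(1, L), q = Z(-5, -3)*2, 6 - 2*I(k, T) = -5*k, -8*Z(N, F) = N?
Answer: 35721/16 ≈ 2232.6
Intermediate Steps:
Z(N, F) = -N/8
I(k, T) = 3 + 5*k/2 (I(k, T) = 3 - (-5)*k/2 = 3 + 5*k/2)
l = -4
q = 5/4 (q = -⅛*(-5)*2 = (5/8)*2 = 5/4 ≈ 1.2500)
b(L, S) = -189/4 (b(L, S) = -7*(5/4 + (3 + (5/2)*1)) = -7*(5/4 + (3 + 5/2)) = -7*(5/4 + 11/2) = -7*27/4 = -189/4)
b(l, -5)² = (-189/4)² = 35721/16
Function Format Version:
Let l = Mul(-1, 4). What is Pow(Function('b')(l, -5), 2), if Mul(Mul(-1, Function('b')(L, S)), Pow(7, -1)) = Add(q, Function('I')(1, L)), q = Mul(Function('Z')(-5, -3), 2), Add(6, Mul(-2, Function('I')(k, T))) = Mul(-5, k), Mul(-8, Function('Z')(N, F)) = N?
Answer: Rational(35721, 16) ≈ 2232.6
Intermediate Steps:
Function('Z')(N, F) = Mul(Rational(-1, 8), N)
Function('I')(k, T) = Add(3, Mul(Rational(5, 2), k)) (Function('I')(k, T) = Add(3, Mul(Rational(-1, 2), Mul(-5, k))) = Add(3, Mul(Rational(5, 2), k)))
l = -4
q = Rational(5, 4) (q = Mul(Mul(Rational(-1, 8), -5), 2) = Mul(Rational(5, 8), 2) = Rational(5, 4) ≈ 1.2500)
Function('b')(L, S) = Rational(-189, 4) (Function('b')(L, S) = Mul(-7, Add(Rational(5, 4), Add(3, Mul(Rational(5, 2), 1)))) = Mul(-7, Add(Rational(5, 4), Add(3, Rational(5, 2)))) = Mul(-7, Add(Rational(5, 4), Rational(11, 2))) = Mul(-7, Rational(27, 4)) = Rational(-189, 4))
Pow(Function('b')(l, -5), 2) = Pow(Rational(-189, 4), 2) = Rational(35721, 16)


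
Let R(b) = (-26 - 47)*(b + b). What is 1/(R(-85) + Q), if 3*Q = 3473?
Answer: 3/40703 ≈ 7.3705e-5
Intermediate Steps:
Q = 3473/3 (Q = (⅓)*3473 = 3473/3 ≈ 1157.7)
R(b) = -146*b
1/(R(-85) + Q) = 1/(-146*(-85) + 3473/3) = 1/(12410 + 3473/3) = 1/(40703/3) = 3/40703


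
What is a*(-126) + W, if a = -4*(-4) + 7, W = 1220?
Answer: -1678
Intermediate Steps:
a = 23 (a = 16 + 7 = 23)
a*(-126) + W = 23*(-126) + 1220 = -2898 + 1220 = -1678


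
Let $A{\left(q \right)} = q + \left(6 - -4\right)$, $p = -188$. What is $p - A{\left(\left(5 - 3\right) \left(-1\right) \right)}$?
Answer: $-196$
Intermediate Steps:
$A{\left(q \right)} = 10 + q$ ($A{\left(q \right)} = q + \left(6 + 4\right) = q + 10 = 10 + q$)
$p - A{\left(\left(5 - 3\right) \left(-1\right) \right)} = -188 - \left(10 + \left(5 - 3\right) \left(-1\right)\right) = -188 - \left(10 + 2 \left(-1\right)\right) = -188 - \left(10 - 2\right) = -188 - 8 = -196$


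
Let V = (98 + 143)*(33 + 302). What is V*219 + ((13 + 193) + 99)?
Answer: 17681270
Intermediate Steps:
V = 80735 (V = 241*335 = 80735)
V*219 + ((13 + 193) + 99) = 80735*219 + ((13 + 193) + 99) = 17680965 + (206 + 99) = 17680965 + 305 = 17681270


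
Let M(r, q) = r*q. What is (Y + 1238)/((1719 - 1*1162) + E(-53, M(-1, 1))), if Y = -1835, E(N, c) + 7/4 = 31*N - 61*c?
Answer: 796/1369 ≈ 0.58145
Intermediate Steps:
M(r, q) = q*r
E(N, c) = -7/4 - 61*c + 31*N (E(N, c) = -7/4 + (31*N - 61*c) = -7/4 + (-61*c + 31*N) = -7/4 - 61*c + 31*N)
(Y + 1238)/((1719 - 1*1162) + E(-53, M(-1, 1))) = (-1835 + 1238)/((1719 - 1*1162) + (-7/4 - 61*(-1) + 31*(-53))) = -597/((1719 - 1162) + (-7/4 - 61*(-1) - 1643)) = -597/(557 + (-7/4 + 61 - 1643)) = -597/(557 - 6335/4) = -597/(-4107/4) = -597*(-4/4107) = 796/1369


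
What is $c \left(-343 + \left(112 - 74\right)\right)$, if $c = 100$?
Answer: $-30500$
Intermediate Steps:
$c \left(-343 + \left(112 - 74\right)\right) = 100 \left(-343 + \left(112 - 74\right)\right) = 100 \left(-343 + 38\right) = 100 \left(-305\right) = -30500$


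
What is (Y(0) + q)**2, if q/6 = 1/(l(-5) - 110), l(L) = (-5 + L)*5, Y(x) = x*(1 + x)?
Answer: 9/6400 ≈ 0.0014063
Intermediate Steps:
l(L) = -25 + 5*L
q = -3/80 (q = 6/((-25 + 5*(-5)) - 110) = 6/((-25 - 25) - 110) = 6/(-50 - 110) = 6/(-160) = 6*(-1/160) = -3/80 ≈ -0.037500)
(Y(0) + q)**2 = (0*(1 + 0) - 3/80)**2 = (0*1 - 3/80)**2 = (0 - 3/80)**2 = (-3/80)**2 = 9/6400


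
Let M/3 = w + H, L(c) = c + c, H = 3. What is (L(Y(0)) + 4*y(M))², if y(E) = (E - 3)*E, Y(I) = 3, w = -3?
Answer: 36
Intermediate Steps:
L(c) = 2*c
M = 0 (M = 3*(-3 + 3) = 3*0 = 0)
y(E) = E*(-3 + E) (y(E) = (-3 + E)*E = E*(-3 + E))
(L(Y(0)) + 4*y(M))² = (2*3 + 4*(0*(-3 + 0)))² = (6 + 4*(0*(-3)))² = (6 + 4*0)² = (6 + 0)² = 6² = 36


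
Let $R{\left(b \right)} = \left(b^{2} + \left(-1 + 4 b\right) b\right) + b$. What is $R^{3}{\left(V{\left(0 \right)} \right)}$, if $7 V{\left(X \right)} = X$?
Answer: $0$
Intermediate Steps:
$V{\left(X \right)} = \frac{X}{7}$
$R{\left(b \right)} = b + b^{2} + b \left(-1 + 4 b\right)$ ($R{\left(b \right)} = \left(b^{2} + b \left(-1 + 4 b\right)\right) + b = b + b^{2} + b \left(-1 + 4 b\right)$)
$R^{3}{\left(V{\left(0 \right)} \right)} = \left(5 \left(\frac{1}{7} \cdot 0\right)^{2}\right)^{3} = \left(5 \cdot 0^{2}\right)^{3} = \left(5 \cdot 0\right)^{3} = 0^{3} = 0$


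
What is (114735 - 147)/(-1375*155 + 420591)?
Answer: 57294/103733 ≈ 0.55232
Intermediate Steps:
(114735 - 147)/(-1375*155 + 420591) = 114588/(-213125 + 420591) = 114588/207466 = 114588*(1/207466) = 57294/103733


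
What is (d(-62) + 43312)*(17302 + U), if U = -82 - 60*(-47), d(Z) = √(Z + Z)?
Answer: 867972480 + 40080*I*√31 ≈ 8.6797e+8 + 2.2316e+5*I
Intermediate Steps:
d(Z) = √2*√Z (d(Z) = √(2*Z) = √2*√Z)
U = 2738 (U = -82 + 2820 = 2738)
(d(-62) + 43312)*(17302 + U) = (√2*√(-62) + 43312)*(17302 + 2738) = (√2*(I*√62) + 43312)*20040 = (2*I*√31 + 43312)*20040 = (43312 + 2*I*√31)*20040 = 867972480 + 40080*I*√31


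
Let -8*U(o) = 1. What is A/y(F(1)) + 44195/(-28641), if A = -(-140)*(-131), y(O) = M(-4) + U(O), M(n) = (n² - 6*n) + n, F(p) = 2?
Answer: -602127355/1174281 ≈ -512.76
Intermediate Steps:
U(o) = -⅛ (U(o) = -⅛*1 = -⅛)
M(n) = n² - 5*n
y(O) = 287/8 (y(O) = -4*(-5 - 4) - ⅛ = -4*(-9) - ⅛ = 36 - ⅛ = 287/8)
A = -18340 (A = -35*524 = -18340)
A/y(F(1)) + 44195/(-28641) = -18340/287/8 + 44195/(-28641) = -18340*8/287 + 44195*(-1/28641) = -20960/41 - 44195/28641 = -602127355/1174281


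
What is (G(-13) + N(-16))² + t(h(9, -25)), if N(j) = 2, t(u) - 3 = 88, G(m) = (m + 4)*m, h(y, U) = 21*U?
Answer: 14252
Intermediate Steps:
G(m) = m*(4 + m) (G(m) = (4 + m)*m = m*(4 + m))
t(u) = 91 (t(u) = 3 + 88 = 91)
(G(-13) + N(-16))² + t(h(9, -25)) = (-13*(4 - 13) + 2)² + 91 = (-13*(-9) + 2)² + 91 = (117 + 2)² + 91 = 119² + 91 = 14161 + 91 = 14252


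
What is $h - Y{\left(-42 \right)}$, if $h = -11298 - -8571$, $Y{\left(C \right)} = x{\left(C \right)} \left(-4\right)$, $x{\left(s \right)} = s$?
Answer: $-2895$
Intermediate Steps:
$Y{\left(C \right)} = - 4 C$ ($Y{\left(C \right)} = C \left(-4\right) = - 4 C$)
$h = -2727$ ($h = -11298 + 8571 = -2727$)
$h - Y{\left(-42 \right)} = -2727 - \left(-4\right) \left(-42\right) = -2727 - 168 = -2895$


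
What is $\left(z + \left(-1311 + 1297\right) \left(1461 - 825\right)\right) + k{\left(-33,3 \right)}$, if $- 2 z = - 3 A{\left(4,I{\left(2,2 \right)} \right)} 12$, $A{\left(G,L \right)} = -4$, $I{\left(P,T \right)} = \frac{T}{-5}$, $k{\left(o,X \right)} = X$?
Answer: $-8973$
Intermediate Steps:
$I{\left(P,T \right)} = - \frac{T}{5}$ ($I{\left(P,T \right)} = T \left(- \frac{1}{5}\right) = - \frac{T}{5}$)
$z = -72$ ($z = - \frac{\left(-3\right) \left(-4\right) 12}{2} = - \frac{12 \cdot 12}{2} = \left(- \frac{1}{2}\right) 144 = -72$)
$\left(z + \left(-1311 + 1297\right) \left(1461 - 825\right)\right) + k{\left(-33,3 \right)} = \left(-72 + \left(-1311 + 1297\right) \left(1461 - 825\right)\right) + 3 = \left(-72 - 8904\right) + 3 = -8976 + 3 = -8973$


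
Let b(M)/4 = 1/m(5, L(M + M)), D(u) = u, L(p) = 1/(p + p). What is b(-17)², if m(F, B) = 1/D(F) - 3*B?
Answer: 1849600/6889 ≈ 268.49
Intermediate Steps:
L(p) = 1/(2*p)
m(F, B) = 1/F - 3*B
b(M) = 4/(⅕ - 3/(4*M)) (b(M) = 4/(1/5 - 3/(2*(M + M))) = 4/(⅕ - 3/(2*(2*M))) = 4/(⅕ - 3*1/(2*M)/2) = 4/(⅕ - 3/(4*M)))
b(-17)² = (80*(-17)/(-15 + 4*(-17)))² = (80*(-17)/(-15 - 68))² = (80*(-17)/(-83))² = (80*(-17)*(-1/83))² = (1360/83)² = 1849600/6889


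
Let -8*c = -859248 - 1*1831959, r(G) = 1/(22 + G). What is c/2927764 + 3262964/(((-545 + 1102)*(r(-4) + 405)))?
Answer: 60286451062671/4135618893728 ≈ 14.577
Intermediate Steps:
c = 2691207/8 (c = -(-859248 - 1*1831959)/8 = -(-859248 - 1831959)/8 = -1/8*(-2691207) = 2691207/8 ≈ 3.3640e+5)
c/2927764 + 3262964/(((-545 + 1102)*(r(-4) + 405))) = (2691207/8)/2927764 + 3262964/(((-545 + 1102)*(1/(22 - 4) + 405))) = (2691207/8)*(1/2927764) + 3262964/((557*(1/18 + 405))) = 2691207/23422112 + 3262964/((557*(1/18 + 405))) = 2691207/23422112 + 3262964/((557*(7291/18))) = 2691207/23422112 + 3262964/(4061087/18) = 2691207/23422112 + 3262964*(18/4061087) = 2691207/23422112 + 2553624/176569 = 60286451062671/4135618893728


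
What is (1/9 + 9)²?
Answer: 6724/81 ≈ 83.012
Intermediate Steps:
(1/9 + 9)² = (⅑ + 9)² = (82/9)² = 6724/81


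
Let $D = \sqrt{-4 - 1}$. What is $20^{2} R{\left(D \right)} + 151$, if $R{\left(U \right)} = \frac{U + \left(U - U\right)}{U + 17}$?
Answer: $\frac{23197}{147} + \frac{3400 i \sqrt{5}}{147} \approx 157.8 + 51.719 i$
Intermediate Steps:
$D = i \sqrt{5}$ ($D = \sqrt{-5} = i \sqrt{5} \approx 2.2361 i$)
$R{\left(U \right)} = \frac{U}{17 + U}$ ($R{\left(U \right)} = \frac{U + 0}{17 + U} = \frac{U}{17 + U}$)
$20^{2} R{\left(D \right)} + 151 = 20^{2} \frac{i \sqrt{5}}{17 + i \sqrt{5}} + 151 = 400 \frac{i \sqrt{5}}{17 + i \sqrt{5}} + 151 = \frac{400 i \sqrt{5}}{17 + i \sqrt{5}} + 151 = 151 + \frac{400 i \sqrt{5}}{17 + i \sqrt{5}}$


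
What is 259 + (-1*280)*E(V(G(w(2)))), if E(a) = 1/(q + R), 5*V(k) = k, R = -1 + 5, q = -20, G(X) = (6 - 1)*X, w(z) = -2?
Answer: 553/2 ≈ 276.50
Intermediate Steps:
G(X) = 5*X
R = 4
V(k) = k/5
E(a) = -1/16 (E(a) = 1/(-20 + 4) = 1/(-16) = -1/16)
259 + (-1*280)*E(V(G(w(2)))) = 259 - 1*280*(-1/16) = 259 - 280*(-1/16) = 259 + 35/2 = 553/2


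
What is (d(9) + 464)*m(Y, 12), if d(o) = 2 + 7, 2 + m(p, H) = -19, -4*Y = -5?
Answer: -9933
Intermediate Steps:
Y = 5/4 (Y = -¼*(-5) = 5/4 ≈ 1.2500)
m(p, H) = -21 (m(p, H) = -2 - 19 = -21)
d(o) = 9
(d(9) + 464)*m(Y, 12) = (9 + 464)*(-21) = 473*(-21) = -9933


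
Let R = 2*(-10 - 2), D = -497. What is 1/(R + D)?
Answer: -1/521 ≈ -0.0019194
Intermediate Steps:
R = -24 (R = 2*(-12) = -24)
1/(R + D) = 1/(-24 - 497) = 1/(-521) = -1/521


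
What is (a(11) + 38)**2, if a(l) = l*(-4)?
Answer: 36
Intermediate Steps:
a(l) = -4*l
(a(11) + 38)**2 = (-4*11 + 38)**2 = (-44 + 38)**2 = (-6)**2 = 36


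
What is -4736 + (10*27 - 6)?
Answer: -4472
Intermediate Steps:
-4736 + (10*27 - 6) = -4736 + (270 - 6) = -4736 + 264 = -4472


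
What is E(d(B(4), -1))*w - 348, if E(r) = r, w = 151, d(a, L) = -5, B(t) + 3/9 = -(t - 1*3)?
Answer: -1103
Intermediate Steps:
B(t) = 8/3 - t (B(t) = -1/3 - (t - 1*3) = -1/3 - (t - 3) = -1/3 - (-3 + t) = -1/3 + (3 - t) = 8/3 - t)
E(d(B(4), -1))*w - 348 = -5*151 - 348 = -755 - 348 = -1103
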